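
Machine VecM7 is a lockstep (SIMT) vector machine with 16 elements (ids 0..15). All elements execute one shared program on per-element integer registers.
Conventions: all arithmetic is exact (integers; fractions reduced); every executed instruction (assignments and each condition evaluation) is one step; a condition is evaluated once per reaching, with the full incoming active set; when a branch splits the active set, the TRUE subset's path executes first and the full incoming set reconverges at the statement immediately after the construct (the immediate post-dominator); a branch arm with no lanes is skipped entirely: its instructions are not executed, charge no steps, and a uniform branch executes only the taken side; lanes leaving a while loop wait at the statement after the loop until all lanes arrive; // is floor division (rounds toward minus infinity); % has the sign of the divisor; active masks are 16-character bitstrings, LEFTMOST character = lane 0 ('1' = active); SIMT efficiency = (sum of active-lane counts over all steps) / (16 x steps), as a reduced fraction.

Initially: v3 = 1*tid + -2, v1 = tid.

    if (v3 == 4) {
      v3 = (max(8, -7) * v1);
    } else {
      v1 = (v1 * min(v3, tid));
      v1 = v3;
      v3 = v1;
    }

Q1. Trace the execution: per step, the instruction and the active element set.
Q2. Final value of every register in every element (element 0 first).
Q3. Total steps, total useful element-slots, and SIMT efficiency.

step 0: eval (v3 == 4)               1111111111111111
step 1: v3 <- (max(8, -7) * v1)      0000001000000000
step 2: v1 <- (v1 * min(v3, tid))    1111110111111111
step 3: v1 <- v3                     1111110111111111
step 4: v3 <- v1                     1111110111111111

Answer: 5 steps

v3: -2,-1,0,1,2,3,48,5,6,7,8,9,10,11,12,13
v1: -2,-1,0,1,2,3,6,5,6,7,8,9,10,11,12,13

steps = 5; useful = 62; efficiency = 62/80 = 31/40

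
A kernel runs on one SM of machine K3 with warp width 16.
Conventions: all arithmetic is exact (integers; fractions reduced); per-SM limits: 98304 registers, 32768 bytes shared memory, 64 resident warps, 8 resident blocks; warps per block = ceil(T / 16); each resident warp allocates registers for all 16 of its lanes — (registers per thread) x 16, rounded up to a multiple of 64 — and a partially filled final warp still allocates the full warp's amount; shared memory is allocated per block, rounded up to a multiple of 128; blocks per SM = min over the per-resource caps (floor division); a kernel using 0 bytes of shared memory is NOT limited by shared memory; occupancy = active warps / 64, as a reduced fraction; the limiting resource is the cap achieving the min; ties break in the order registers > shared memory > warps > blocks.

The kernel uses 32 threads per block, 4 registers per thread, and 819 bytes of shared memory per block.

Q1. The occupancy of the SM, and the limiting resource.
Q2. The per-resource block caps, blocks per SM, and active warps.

Answer: occupancy 1/4, limited by blocks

registers: 768 blocks
shared memory: 36 blocks
warps: 32 blocks
blocks: 8 blocks

Answer: 8 blocks, 16 active warps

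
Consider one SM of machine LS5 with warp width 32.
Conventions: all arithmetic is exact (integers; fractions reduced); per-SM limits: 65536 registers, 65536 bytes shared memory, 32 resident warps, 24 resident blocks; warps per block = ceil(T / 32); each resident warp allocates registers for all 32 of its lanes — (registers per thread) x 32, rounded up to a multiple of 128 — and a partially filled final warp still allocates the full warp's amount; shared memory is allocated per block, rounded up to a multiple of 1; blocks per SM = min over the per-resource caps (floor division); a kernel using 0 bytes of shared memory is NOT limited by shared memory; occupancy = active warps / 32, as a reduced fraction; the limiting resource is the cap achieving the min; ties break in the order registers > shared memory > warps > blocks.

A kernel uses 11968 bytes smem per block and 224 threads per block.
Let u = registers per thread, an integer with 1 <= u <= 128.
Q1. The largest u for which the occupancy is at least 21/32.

Answer: u = 96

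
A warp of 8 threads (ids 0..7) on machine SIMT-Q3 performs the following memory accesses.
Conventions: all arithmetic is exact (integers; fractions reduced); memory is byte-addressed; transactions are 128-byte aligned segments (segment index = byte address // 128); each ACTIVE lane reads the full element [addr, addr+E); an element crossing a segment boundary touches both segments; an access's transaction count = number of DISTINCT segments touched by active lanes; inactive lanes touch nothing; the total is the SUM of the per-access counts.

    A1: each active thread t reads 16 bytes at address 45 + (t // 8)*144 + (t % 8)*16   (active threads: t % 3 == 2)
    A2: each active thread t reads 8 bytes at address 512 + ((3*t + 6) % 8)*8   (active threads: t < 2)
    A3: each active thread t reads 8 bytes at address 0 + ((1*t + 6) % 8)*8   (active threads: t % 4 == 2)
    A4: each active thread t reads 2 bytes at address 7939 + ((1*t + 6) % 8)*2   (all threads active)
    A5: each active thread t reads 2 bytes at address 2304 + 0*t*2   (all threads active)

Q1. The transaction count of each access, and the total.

A1: 2 transactions
A2: 1 transaction
A3: 1 transaction
A4: 1 transaction
A5: 1 transaction

Answer: 2,1,1,1,1; total 6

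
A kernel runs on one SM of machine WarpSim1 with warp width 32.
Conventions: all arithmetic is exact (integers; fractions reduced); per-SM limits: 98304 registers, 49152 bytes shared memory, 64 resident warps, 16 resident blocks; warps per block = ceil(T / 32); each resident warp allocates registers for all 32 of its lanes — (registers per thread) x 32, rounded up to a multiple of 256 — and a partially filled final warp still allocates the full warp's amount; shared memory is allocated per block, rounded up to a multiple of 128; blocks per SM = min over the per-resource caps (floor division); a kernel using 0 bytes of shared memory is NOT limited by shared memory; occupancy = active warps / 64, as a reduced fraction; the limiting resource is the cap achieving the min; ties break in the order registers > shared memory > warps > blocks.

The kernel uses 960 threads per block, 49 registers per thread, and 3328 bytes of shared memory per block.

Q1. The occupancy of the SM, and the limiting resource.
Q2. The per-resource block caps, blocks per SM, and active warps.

Answer: occupancy 15/32, limited by registers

registers: 1 block
shared memory: 14 blocks
warps: 2 blocks
blocks: 16 blocks

Answer: 1 block, 30 active warps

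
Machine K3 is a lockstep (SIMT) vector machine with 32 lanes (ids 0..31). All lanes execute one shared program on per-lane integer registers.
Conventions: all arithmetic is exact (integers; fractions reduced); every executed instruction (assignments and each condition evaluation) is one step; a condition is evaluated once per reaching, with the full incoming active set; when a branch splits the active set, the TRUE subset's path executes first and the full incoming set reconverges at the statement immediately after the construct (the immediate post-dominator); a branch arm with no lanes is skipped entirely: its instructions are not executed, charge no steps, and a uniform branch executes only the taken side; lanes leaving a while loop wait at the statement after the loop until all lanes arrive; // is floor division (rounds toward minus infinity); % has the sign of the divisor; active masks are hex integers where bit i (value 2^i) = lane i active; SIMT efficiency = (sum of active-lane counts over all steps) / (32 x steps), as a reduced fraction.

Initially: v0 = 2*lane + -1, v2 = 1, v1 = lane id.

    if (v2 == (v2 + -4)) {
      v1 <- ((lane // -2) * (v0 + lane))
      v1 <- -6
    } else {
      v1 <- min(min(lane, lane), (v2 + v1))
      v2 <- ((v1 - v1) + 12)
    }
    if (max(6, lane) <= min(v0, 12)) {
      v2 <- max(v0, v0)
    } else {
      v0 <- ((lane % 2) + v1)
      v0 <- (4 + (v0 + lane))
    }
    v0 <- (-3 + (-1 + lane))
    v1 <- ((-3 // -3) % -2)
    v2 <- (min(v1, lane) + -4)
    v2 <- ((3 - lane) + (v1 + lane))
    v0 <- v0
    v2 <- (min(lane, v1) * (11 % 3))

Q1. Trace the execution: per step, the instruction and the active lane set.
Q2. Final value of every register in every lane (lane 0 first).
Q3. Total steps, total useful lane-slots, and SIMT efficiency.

step 0: eval (v2 == (v2 + -4))       0xffffffff
step 1: v1 <- min(min(lane, lane), (v2 + v1)) 0xffffffff
step 2: v2 <- ((v1 - v1) + 12)       0xffffffff
step 3: eval (max(6, lane) <= min(v0, 12)) 0xffffffff
step 4: v2 <- max(v0, v0)            0x00001ff0
step 5: v0 <- ((lane % 2) + v1)      0xffffe00f
step 6: v0 <- (4 + (v0 + lane))      0xffffe00f
step 7: v0 <- (-3 + (-1 + lane))     0xffffffff
step 8: v1 <- ((-3 // -3) % -2)      0xffffffff
step 9: v2 <- (min(v1, lane) + -4)   0xffffffff
step 10: v2 <- ((3 - lane) + (v1 + lane)) 0xffffffff
step 11: v0 <- v0                     0xffffffff
step 12: v2 <- (min(lane, v1) * (11 % 3)) 0xffffffff

Answer: 13 steps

v0: -4,-3,-2,-1,0,1,2,3,4,5,6,7,8,9,10,11,12,13,14,15,16,17,18,19,20,21,22,23,24,25,26,27
v2: -2,-2,-2,-2,-2,-2,-2,-2,-2,-2,-2,-2,-2,-2,-2,-2,-2,-2,-2,-2,-2,-2,-2,-2,-2,-2,-2,-2,-2,-2,-2,-2
v1: -1,-1,-1,-1,-1,-1,-1,-1,-1,-1,-1,-1,-1,-1,-1,-1,-1,-1,-1,-1,-1,-1,-1,-1,-1,-1,-1,-1,-1,-1,-1,-1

steps = 13; useful = 375; efficiency = 375/416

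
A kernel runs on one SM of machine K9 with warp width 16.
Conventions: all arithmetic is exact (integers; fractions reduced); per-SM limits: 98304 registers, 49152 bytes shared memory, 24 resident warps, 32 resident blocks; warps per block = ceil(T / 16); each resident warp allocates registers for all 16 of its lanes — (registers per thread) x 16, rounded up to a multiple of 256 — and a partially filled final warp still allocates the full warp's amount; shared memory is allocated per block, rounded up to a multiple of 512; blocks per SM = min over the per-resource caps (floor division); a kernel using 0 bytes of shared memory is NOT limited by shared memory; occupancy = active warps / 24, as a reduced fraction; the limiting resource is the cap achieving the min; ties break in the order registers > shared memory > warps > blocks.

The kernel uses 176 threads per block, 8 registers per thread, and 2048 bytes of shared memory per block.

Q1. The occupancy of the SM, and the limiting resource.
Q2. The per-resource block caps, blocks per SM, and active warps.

Answer: occupancy 11/12, limited by warps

registers: 34 blocks
shared memory: 24 blocks
warps: 2 blocks
blocks: 32 blocks

Answer: 2 blocks, 22 active warps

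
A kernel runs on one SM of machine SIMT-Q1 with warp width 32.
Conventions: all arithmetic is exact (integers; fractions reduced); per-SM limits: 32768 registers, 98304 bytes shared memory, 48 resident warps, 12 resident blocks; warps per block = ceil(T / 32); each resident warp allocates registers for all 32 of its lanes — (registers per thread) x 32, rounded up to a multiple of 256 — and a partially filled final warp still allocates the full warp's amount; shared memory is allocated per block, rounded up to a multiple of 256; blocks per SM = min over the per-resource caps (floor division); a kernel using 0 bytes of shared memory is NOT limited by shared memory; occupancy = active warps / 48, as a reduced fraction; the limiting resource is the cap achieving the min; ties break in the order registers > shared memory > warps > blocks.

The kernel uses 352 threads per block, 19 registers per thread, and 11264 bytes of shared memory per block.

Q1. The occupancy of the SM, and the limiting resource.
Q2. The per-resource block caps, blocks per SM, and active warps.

Answer: occupancy 11/16, limited by registers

registers: 3 blocks
shared memory: 8 blocks
warps: 4 blocks
blocks: 12 blocks

Answer: 3 blocks, 33 active warps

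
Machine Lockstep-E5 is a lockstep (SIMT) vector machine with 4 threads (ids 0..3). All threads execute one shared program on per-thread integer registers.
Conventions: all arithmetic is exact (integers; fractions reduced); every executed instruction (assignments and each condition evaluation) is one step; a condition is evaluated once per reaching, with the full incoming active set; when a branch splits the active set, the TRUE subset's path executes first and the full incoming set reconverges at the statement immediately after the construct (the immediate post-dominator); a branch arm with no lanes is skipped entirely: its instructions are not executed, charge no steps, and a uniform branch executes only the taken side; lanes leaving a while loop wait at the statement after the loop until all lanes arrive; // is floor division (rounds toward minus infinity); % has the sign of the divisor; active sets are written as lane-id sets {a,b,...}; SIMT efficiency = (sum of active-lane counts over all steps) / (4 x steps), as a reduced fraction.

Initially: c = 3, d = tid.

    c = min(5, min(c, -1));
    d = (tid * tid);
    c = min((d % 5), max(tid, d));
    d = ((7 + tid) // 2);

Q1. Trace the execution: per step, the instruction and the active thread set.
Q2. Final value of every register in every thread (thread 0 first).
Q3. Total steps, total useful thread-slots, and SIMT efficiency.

step 0: c <- min(5, min(c, -1))      {0,1,2,3}
step 1: d <- (tid * tid)             {0,1,2,3}
step 2: c <- min((d % 5), max(tid, d)) {0,1,2,3}
step 3: d <- ((7 + tid) // 2)        {0,1,2,3}

Answer: 4 steps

c: 0,1,4,4
d: 3,4,4,5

steps = 4; useful = 16; efficiency = 16/16 = 1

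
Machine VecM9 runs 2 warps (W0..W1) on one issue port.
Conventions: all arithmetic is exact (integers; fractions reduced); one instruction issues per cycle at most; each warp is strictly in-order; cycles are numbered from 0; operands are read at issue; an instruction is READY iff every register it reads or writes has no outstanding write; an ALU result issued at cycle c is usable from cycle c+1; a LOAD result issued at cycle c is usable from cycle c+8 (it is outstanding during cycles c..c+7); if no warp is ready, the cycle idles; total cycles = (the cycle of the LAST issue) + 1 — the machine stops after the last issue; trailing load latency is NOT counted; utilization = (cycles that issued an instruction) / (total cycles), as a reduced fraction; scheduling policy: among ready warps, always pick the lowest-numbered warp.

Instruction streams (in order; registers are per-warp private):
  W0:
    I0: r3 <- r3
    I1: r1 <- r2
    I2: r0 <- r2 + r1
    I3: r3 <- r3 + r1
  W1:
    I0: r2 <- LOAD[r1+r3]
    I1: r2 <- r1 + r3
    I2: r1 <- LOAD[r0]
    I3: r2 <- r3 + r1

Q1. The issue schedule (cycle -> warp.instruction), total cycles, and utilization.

cycle 0: W0.I0
cycle 1: W0.I1
cycle 2: W0.I2
cycle 3: W0.I3
cycle 4: W1.I0
cycle 5: idle
cycle 6: idle
cycle 7: idle
cycle 8: idle
cycle 9: idle
cycle 10: idle
cycle 11: idle
cycle 12: W1.I1
cycle 13: W1.I2
cycle 14: idle
cycle 15: idle
cycle 16: idle
cycle 17: idle
cycle 18: idle
cycle 19: idle
cycle 20: idle
cycle 21: W1.I3

Answer: 22 cycles, utilization 4/11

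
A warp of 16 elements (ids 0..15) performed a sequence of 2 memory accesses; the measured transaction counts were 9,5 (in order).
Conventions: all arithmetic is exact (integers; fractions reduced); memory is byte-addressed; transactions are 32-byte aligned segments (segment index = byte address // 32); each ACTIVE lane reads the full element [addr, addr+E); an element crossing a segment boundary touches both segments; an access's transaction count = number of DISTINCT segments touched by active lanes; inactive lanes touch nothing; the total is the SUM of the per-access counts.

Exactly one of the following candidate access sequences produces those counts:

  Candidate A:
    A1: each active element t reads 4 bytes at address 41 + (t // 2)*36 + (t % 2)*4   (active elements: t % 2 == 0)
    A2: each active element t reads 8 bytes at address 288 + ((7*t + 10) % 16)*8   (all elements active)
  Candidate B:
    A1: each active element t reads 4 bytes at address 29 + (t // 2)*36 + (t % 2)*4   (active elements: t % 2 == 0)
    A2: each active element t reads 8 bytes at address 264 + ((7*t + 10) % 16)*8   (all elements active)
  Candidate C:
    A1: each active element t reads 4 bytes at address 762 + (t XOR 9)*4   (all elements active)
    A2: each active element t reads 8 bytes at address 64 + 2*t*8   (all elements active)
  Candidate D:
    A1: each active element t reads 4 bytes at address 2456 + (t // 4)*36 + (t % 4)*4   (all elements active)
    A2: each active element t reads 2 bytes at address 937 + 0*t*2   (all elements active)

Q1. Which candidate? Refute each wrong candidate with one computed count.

A: A2 gives 4 transactions, not 5
C: A1 gives 3 transactions, not 9
D: A1 gives 5 transactions, not 9
B: all counts match (9,5)

Answer: B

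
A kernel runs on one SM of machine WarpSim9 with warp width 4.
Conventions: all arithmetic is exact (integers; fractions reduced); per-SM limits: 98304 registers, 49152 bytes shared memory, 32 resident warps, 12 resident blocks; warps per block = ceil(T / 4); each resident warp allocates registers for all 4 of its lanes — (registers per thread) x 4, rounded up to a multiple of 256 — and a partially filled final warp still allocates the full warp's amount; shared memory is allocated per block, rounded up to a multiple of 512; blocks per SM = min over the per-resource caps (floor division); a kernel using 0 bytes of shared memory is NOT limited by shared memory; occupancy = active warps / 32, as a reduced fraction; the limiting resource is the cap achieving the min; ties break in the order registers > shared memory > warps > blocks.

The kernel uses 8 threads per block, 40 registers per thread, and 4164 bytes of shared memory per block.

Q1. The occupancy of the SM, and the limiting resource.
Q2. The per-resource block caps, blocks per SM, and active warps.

Answer: occupancy 5/8, limited by shared memory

registers: 192 blocks
shared memory: 10 blocks
warps: 16 blocks
blocks: 12 blocks

Answer: 10 blocks, 20 active warps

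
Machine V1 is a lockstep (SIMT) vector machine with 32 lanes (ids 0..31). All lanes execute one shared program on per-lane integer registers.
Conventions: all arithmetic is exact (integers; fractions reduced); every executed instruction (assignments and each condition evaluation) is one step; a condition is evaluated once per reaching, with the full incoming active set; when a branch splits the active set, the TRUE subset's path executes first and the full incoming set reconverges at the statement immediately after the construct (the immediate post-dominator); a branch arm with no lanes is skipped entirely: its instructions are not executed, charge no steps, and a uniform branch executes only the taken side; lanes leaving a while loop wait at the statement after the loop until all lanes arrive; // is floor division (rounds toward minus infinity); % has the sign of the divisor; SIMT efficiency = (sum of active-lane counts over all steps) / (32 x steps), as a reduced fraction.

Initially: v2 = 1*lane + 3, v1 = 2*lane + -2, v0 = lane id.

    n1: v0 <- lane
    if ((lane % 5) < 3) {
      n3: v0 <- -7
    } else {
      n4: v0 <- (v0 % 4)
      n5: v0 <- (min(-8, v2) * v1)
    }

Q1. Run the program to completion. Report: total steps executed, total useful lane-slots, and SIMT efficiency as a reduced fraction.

Answer: 5 steps, 108 useful, 27/40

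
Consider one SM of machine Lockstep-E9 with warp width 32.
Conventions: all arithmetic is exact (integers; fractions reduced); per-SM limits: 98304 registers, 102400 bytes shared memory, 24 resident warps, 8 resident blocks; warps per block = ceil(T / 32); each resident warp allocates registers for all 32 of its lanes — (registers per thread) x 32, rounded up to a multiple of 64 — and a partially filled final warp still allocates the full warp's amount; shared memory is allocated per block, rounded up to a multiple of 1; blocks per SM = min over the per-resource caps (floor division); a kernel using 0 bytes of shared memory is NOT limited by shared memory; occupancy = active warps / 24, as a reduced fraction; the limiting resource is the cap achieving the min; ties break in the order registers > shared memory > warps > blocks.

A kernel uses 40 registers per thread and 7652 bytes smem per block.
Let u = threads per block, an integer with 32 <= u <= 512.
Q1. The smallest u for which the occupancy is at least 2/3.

Answer: u = 33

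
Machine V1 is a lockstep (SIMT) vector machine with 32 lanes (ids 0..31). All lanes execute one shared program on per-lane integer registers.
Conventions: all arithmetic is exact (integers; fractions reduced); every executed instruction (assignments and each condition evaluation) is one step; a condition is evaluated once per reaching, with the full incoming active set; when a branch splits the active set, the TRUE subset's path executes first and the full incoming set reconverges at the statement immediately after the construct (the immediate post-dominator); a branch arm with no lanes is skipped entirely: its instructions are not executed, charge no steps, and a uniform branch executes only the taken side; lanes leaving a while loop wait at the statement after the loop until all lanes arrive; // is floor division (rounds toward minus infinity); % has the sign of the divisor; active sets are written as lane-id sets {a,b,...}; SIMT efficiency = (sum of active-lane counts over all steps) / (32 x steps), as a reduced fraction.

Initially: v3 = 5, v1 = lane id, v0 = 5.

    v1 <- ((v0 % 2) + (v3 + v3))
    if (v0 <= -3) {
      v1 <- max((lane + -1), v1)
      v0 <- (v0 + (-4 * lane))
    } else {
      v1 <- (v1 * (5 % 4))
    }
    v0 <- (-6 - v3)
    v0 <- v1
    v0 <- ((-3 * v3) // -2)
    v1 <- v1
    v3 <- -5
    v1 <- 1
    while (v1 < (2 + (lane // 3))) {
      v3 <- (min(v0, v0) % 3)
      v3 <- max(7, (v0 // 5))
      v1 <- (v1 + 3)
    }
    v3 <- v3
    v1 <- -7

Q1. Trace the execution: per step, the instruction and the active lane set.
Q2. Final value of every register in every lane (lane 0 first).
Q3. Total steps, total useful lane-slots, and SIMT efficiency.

step 0: v1 <- ((v0 % 2) + (v3 + v3)) {0,1,2,3,4,5,6,7,8,9,10,11,12,13,14,15,16,17,18,19,20,21,22,23,24,25,26,27,28,29,30,31}
step 1: eval (v0 <= -3)              {0,1,2,3,4,5,6,7,8,9,10,11,12,13,14,15,16,17,18,19,20,21,22,23,24,25,26,27,28,29,30,31}
step 2: v1 <- (v1 * (5 % 4))         {0,1,2,3,4,5,6,7,8,9,10,11,12,13,14,15,16,17,18,19,20,21,22,23,24,25,26,27,28,29,30,31}
step 3: v0 <- (-6 - v3)              {0,1,2,3,4,5,6,7,8,9,10,11,12,13,14,15,16,17,18,19,20,21,22,23,24,25,26,27,28,29,30,31}
step 4: v0 <- v1                     {0,1,2,3,4,5,6,7,8,9,10,11,12,13,14,15,16,17,18,19,20,21,22,23,24,25,26,27,28,29,30,31}
step 5: v0 <- ((-3 * v3) // -2)      {0,1,2,3,4,5,6,7,8,9,10,11,12,13,14,15,16,17,18,19,20,21,22,23,24,25,26,27,28,29,30,31}
step 6: v1 <- v1                     {0,1,2,3,4,5,6,7,8,9,10,11,12,13,14,15,16,17,18,19,20,21,22,23,24,25,26,27,28,29,30,31}
step 7: v3 <- -5                     {0,1,2,3,4,5,6,7,8,9,10,11,12,13,14,15,16,17,18,19,20,21,22,23,24,25,26,27,28,29,30,31}
step 8: v1 <- 1                      {0,1,2,3,4,5,6,7,8,9,10,11,12,13,14,15,16,17,18,19,20,21,22,23,24,25,26,27,28,29,30,31}
step 9: eval (v1 < (2 + (lane // 3))) {0,1,2,3,4,5,6,7,8,9,10,11,12,13,14,15,16,17,18,19,20,21,22,23,24,25,26,27,28,29,30,31}
step 10: v3 <- (min(v0, v0) % 3)      {0,1,2,3,4,5,6,7,8,9,10,11,12,13,14,15,16,17,18,19,20,21,22,23,24,25,26,27,28,29,30,31}
step 11: v3 <- max(7, (v0 // 5))      {0,1,2,3,4,5,6,7,8,9,10,11,12,13,14,15,16,17,18,19,20,21,22,23,24,25,26,27,28,29,30,31}
step 12: v1 <- (v1 + 3)               {0,1,2,3,4,5,6,7,8,9,10,11,12,13,14,15,16,17,18,19,20,21,22,23,24,25,26,27,28,29,30,31}
step 13: eval (v1 < (2 + (lane // 3))) {0,1,2,3,4,5,6,7,8,9,10,11,12,13,14,15,16,17,18,19,20,21,22,23,24,25,26,27,28,29,30,31}
step 14: v3 <- (min(v0, v0) % 3)      {9,10,11,12,13,14,15,16,17,18,19,20,21,22,23,24,25,26,27,28,29,30,31}
step 15: v3 <- max(7, (v0 // 5))      {9,10,11,12,13,14,15,16,17,18,19,20,21,22,23,24,25,26,27,28,29,30,31}
step 16: v1 <- (v1 + 3)               {9,10,11,12,13,14,15,16,17,18,19,20,21,22,23,24,25,26,27,28,29,30,31}
step 17: eval (v1 < (2 + (lane // 3))) {9,10,11,12,13,14,15,16,17,18,19,20,21,22,23,24,25,26,27,28,29,30,31}
step 18: v3 <- (min(v0, v0) % 3)      {18,19,20,21,22,23,24,25,26,27,28,29,30,31}
step 19: v3 <- max(7, (v0 // 5))      {18,19,20,21,22,23,24,25,26,27,28,29,30,31}
step 20: v1 <- (v1 + 3)               {18,19,20,21,22,23,24,25,26,27,28,29,30,31}
step 21: eval (v1 < (2 + (lane // 3))) {18,19,20,21,22,23,24,25,26,27,28,29,30,31}
step 22: v3 <- (min(v0, v0) % 3)      {27,28,29,30,31}
step 23: v3 <- max(7, (v0 // 5))      {27,28,29,30,31}
step 24: v1 <- (v1 + 3)               {27,28,29,30,31}
step 25: eval (v1 < (2 + (lane // 3))) {27,28,29,30,31}
step 26: v3 <- v3                     {0,1,2,3,4,5,6,7,8,9,10,11,12,13,14,15,16,17,18,19,20,21,22,23,24,25,26,27,28,29,30,31}
step 27: v1 <- -7                     {0,1,2,3,4,5,6,7,8,9,10,11,12,13,14,15,16,17,18,19,20,21,22,23,24,25,26,27,28,29,30,31}

Answer: 28 steps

v3: 7,7,7,7,7,7,7,7,7,7,7,7,7,7,7,7,7,7,7,7,7,7,7,7,7,7,7,7,7,7,7,7
v1: -7,-7,-7,-7,-7,-7,-7,-7,-7,-7,-7,-7,-7,-7,-7,-7,-7,-7,-7,-7,-7,-7,-7,-7,-7,-7,-7,-7,-7,-7,-7,-7
v0: 7,7,7,7,7,7,7,7,7,7,7,7,7,7,7,7,7,7,7,7,7,7,7,7,7,7,7,7,7,7,7,7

steps = 28; useful = 680; efficiency = 680/896 = 85/112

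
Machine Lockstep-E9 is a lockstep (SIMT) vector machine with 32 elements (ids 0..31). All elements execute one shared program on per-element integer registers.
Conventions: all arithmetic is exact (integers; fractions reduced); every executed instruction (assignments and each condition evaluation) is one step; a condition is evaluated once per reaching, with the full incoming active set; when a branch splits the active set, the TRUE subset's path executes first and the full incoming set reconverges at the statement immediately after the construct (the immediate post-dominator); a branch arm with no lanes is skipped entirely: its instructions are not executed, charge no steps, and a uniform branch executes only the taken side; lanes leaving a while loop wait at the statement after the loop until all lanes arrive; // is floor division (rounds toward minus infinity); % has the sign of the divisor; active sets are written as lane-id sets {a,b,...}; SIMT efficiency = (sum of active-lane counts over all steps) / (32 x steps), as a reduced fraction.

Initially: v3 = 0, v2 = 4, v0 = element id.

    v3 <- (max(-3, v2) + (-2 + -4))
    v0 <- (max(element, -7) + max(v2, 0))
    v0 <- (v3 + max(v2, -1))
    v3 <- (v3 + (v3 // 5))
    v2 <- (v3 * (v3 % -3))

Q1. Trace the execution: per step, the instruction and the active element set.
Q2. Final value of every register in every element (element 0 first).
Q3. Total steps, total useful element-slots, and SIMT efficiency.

step 0: v3 <- (max(-3, v2) + (-2 + -4)) {0,1,2,3,4,5,6,7,8,9,10,11,12,13,14,15,16,17,18,19,20,21,22,23,24,25,26,27,28,29,30,31}
step 1: v0 <- (max(element, -7) + max(v2, 0)) {0,1,2,3,4,5,6,7,8,9,10,11,12,13,14,15,16,17,18,19,20,21,22,23,24,25,26,27,28,29,30,31}
step 2: v0 <- (v3 + max(v2, -1))     {0,1,2,3,4,5,6,7,8,9,10,11,12,13,14,15,16,17,18,19,20,21,22,23,24,25,26,27,28,29,30,31}
step 3: v3 <- (v3 + (v3 // 5))       {0,1,2,3,4,5,6,7,8,9,10,11,12,13,14,15,16,17,18,19,20,21,22,23,24,25,26,27,28,29,30,31}
step 4: v2 <- (v3 * (v3 % -3))       {0,1,2,3,4,5,6,7,8,9,10,11,12,13,14,15,16,17,18,19,20,21,22,23,24,25,26,27,28,29,30,31}

Answer: 5 steps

v3: -3,-3,-3,-3,-3,-3,-3,-3,-3,-3,-3,-3,-3,-3,-3,-3,-3,-3,-3,-3,-3,-3,-3,-3,-3,-3,-3,-3,-3,-3,-3,-3
v2: 0,0,0,0,0,0,0,0,0,0,0,0,0,0,0,0,0,0,0,0,0,0,0,0,0,0,0,0,0,0,0,0
v0: 2,2,2,2,2,2,2,2,2,2,2,2,2,2,2,2,2,2,2,2,2,2,2,2,2,2,2,2,2,2,2,2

steps = 5; useful = 160; efficiency = 160/160 = 1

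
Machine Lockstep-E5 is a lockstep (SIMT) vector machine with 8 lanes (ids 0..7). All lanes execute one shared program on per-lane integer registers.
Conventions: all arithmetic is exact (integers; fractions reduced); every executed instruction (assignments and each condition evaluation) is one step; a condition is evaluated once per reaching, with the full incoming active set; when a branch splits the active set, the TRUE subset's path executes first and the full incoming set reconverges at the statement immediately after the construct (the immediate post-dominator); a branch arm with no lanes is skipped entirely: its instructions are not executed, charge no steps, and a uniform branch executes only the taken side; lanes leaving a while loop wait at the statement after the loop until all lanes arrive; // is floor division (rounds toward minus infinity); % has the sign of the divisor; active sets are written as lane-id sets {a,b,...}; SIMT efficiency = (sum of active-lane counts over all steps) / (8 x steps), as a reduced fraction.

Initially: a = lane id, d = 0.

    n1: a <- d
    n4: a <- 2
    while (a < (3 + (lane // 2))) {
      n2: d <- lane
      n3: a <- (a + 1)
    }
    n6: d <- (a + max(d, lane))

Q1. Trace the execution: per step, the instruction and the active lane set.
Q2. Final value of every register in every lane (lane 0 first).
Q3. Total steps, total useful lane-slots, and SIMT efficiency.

step 0: a <- d                       {0,1,2,3,4,5,6,7}
step 1: a <- 2                       {0,1,2,3,4,5,6,7}
step 2: eval (a < (3 + (lane // 2))) {0,1,2,3,4,5,6,7}
step 3: d <- lane                    {0,1,2,3,4,5,6,7}
step 4: a <- (a + 1)                 {0,1,2,3,4,5,6,7}
step 5: eval (a < (3 + (lane // 2))) {0,1,2,3,4,5,6,7}
step 6: d <- lane                    {2,3,4,5,6,7}
step 7: a <- (a + 1)                 {2,3,4,5,6,7}
step 8: eval (a < (3 + (lane // 2))) {2,3,4,5,6,7}
step 9: d <- lane                    {4,5,6,7}
step 10: a <- (a + 1)                 {4,5,6,7}
step 11: eval (a < (3 + (lane // 2))) {4,5,6,7}
step 12: d <- lane                    {6,7}
step 13: a <- (a + 1)                 {6,7}
step 14: eval (a < (3 + (lane // 2))) {6,7}
step 15: d <- (a + max(d, lane))      {0,1,2,3,4,5,6,7}

Answer: 16 steps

a: 3,3,4,4,5,5,6,6
d: 3,4,6,7,9,10,12,13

steps = 16; useful = 92; efficiency = 92/128 = 23/32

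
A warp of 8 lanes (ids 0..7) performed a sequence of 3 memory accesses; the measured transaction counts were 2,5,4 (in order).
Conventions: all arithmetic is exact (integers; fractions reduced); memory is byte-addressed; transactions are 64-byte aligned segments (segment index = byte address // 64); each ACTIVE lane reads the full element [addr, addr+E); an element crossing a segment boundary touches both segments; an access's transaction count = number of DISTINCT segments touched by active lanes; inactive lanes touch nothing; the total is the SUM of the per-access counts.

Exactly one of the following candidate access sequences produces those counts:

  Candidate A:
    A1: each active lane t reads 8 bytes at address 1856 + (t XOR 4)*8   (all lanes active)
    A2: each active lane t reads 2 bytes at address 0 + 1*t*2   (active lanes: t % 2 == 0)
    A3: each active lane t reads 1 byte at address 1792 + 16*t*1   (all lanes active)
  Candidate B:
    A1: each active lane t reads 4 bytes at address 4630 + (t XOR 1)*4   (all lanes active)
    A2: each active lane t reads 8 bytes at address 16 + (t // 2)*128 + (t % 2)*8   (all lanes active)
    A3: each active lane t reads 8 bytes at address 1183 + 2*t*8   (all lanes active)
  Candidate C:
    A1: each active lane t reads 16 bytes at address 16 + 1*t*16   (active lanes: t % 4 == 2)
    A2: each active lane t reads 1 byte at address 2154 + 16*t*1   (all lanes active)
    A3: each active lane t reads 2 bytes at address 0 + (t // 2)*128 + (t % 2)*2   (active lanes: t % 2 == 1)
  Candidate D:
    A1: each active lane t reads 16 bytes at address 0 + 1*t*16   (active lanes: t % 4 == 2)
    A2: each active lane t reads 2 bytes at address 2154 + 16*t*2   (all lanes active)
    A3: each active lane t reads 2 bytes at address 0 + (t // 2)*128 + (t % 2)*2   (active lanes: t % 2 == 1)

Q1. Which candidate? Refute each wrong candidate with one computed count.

A: A1 gives 1 transaction, not 2
B: A1 gives 1 transaction, not 2
C: A2 gives 3 transactions, not 5
D: all counts match (2,5,4)

Answer: D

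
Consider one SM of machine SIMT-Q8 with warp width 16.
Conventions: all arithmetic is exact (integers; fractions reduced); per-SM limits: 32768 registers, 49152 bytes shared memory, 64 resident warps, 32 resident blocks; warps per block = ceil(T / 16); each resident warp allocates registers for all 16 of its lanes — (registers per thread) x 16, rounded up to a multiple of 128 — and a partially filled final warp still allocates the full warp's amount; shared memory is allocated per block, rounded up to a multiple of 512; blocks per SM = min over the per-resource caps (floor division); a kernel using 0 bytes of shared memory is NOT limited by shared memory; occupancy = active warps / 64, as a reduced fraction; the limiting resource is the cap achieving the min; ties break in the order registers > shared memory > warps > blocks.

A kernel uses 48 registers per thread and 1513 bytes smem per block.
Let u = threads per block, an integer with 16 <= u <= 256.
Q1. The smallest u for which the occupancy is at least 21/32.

Answer: u = 17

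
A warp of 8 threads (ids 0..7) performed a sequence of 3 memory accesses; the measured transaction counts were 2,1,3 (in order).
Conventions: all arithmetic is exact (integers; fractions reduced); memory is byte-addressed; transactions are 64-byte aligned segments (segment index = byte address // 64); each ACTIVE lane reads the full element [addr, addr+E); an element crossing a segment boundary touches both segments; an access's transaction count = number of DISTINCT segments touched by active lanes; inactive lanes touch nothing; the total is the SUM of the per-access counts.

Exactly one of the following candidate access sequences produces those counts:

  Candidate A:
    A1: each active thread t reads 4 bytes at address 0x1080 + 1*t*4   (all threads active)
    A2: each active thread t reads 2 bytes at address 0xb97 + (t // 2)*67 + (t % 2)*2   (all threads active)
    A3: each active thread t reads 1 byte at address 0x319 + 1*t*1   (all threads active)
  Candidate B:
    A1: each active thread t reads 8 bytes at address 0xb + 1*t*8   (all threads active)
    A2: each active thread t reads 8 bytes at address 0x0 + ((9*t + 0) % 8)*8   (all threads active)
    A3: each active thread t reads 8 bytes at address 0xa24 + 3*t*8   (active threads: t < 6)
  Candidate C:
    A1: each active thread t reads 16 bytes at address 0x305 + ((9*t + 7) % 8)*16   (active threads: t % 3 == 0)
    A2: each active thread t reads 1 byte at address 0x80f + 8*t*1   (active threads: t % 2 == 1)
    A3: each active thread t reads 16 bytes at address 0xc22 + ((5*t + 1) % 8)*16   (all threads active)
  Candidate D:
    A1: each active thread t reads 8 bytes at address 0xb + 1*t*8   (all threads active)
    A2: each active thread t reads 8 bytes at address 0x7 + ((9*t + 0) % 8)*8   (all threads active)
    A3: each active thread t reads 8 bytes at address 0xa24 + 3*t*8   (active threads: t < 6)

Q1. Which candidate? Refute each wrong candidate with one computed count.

A: A1 gives 1 transaction, not 2
C: A1 gives 3 transactions, not 2
D: A2 gives 2 transactions, not 1
B: all counts match (2,1,3)

Answer: B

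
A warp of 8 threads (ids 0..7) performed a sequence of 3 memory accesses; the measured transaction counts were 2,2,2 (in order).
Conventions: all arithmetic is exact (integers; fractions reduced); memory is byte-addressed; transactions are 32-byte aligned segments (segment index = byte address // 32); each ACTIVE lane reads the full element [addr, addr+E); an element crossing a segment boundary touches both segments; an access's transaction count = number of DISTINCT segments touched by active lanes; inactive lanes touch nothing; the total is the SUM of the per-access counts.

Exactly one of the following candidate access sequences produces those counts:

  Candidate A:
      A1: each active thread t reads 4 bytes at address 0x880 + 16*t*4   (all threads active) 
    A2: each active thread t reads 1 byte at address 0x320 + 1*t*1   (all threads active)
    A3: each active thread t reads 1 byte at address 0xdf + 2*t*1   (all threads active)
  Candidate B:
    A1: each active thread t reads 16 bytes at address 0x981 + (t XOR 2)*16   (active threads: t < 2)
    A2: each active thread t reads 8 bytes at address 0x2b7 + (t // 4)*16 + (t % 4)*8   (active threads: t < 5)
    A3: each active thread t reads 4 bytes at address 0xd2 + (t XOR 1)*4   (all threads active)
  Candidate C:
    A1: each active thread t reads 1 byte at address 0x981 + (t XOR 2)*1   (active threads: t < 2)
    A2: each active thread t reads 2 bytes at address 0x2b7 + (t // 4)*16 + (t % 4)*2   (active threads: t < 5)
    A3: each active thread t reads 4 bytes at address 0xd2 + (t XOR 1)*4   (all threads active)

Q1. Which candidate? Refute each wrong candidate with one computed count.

A: A1 gives 8 transactions, not 2
C: A1 gives 1 transaction, not 2
B: all counts match (2,2,2)

Answer: B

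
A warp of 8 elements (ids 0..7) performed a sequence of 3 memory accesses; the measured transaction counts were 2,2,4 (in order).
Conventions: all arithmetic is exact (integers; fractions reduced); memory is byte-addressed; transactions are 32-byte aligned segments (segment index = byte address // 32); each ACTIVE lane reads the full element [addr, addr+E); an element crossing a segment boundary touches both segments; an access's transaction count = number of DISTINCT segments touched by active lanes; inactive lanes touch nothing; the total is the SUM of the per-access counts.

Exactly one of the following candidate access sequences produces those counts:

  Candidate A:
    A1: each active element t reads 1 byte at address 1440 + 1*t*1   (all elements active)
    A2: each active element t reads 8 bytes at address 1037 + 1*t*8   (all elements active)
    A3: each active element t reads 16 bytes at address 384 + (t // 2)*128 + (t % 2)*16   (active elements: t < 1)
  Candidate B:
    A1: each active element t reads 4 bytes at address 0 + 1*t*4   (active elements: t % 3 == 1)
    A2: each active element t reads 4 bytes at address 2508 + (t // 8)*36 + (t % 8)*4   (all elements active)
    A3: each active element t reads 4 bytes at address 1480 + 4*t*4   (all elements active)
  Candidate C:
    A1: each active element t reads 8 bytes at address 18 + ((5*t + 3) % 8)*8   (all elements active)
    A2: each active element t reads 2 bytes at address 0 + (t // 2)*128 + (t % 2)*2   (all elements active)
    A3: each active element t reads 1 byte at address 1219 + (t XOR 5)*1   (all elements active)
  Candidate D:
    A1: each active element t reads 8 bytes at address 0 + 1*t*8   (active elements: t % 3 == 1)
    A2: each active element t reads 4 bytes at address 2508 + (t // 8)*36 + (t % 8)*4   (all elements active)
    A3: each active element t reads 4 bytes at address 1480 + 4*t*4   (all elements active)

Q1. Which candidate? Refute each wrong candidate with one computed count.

A: A1 gives 1 transaction, not 2
B: A1 gives 1 transaction, not 2
C: A1 gives 3 transactions, not 2
D: all counts match (2,2,4)

Answer: D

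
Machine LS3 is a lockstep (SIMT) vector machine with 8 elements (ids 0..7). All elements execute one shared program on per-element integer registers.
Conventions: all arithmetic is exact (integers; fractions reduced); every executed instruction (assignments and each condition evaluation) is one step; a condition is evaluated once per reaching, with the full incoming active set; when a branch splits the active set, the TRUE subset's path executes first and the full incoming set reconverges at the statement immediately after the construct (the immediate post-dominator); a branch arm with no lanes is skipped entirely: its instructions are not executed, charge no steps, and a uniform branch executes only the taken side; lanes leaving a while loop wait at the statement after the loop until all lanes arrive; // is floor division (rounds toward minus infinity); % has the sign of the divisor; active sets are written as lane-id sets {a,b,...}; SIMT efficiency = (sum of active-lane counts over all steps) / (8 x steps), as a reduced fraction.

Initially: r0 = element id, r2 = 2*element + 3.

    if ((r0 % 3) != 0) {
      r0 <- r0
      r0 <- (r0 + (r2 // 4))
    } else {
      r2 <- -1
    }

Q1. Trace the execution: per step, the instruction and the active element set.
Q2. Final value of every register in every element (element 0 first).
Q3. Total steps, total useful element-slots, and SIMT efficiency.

step 0: eval ((r0 % 3) != 0)         {0,1,2,3,4,5,6,7}
step 1: r0 <- r0                     {1,2,4,5,7}
step 2: r0 <- (r0 + (r2 // 4))       {1,2,4,5,7}
step 3: r2 <- -1                     {0,3,6}

Answer: 4 steps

r0: 0,2,3,3,6,8,6,11
r2: -1,5,7,-1,11,13,-1,17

steps = 4; useful = 21; efficiency = 21/32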